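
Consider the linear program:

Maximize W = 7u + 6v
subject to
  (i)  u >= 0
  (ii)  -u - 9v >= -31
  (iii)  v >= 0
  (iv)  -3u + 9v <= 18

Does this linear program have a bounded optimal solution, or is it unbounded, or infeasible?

bounded optimum

Feasible corners and W = 7u + 6v:
  (0, 0) → W = 0
  (0, 2) → W = 12
  (31, 0) → W = 217
  (13/4, 37/12) → W = 165/4
The feasible region has finitely many vertices and no improving ray; the maximum is 217 at (31, 0).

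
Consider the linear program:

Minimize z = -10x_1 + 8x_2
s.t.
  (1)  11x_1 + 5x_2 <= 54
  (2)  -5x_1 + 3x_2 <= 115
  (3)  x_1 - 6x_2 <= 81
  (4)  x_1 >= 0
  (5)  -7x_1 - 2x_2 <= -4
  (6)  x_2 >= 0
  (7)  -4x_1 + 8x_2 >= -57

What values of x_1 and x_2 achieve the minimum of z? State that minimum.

x_1 = 54/11, x_2 = 0, minimum z = -540/11

Vertices and z = -10x_1 + 8x_2:
  (0, 54/5) → z = 432/5
  (54/11, 0) → z = -540/11
  (0, 2) → z = 16
  (4/7, 0) → z = -40/7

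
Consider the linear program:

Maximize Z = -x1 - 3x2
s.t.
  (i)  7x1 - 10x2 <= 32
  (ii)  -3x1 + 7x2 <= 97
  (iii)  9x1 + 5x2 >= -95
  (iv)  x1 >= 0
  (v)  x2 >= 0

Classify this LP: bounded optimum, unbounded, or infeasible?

Feasible corners and Z = -x1 - 3x2:
  (1194/19, 775/19) → Z = -3519/19
  (32/7, 0) → Z = -32/7
  (0, 97/7) → Z = -291/7
  (0, 0) → Z = 0
The feasible region has finitely many vertices and no improving ray; the maximum is 0 at (0, 0).

bounded optimum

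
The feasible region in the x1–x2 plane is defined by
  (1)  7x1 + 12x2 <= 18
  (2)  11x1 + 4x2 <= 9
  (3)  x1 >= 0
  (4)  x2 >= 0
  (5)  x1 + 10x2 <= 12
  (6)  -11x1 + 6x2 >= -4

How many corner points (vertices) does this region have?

5

The feasible vertices (each the meet of two boundaries and inside every other half-plane) are:
  (21/53, 123/106)
  (7/11, 1/2)
  (0, 0)
  (0, 6/5)
  (4/11, 0)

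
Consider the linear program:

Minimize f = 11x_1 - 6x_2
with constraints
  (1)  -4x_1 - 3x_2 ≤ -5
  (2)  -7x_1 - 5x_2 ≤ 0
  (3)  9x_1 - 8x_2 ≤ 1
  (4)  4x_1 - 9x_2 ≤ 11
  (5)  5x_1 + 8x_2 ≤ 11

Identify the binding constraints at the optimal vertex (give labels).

(1) and (5)

Vertices and f = 11x_1 - 6x_2:
  (43/59, 41/59) → f = 227/59
  (7/17, 19/17) → f = -37/17
  (6/7, 47/56) → f = 123/28

The minimum is at (7/17, 19/17). Substituting into each constraint, equality holds for (1) and (5); the remaining constraints have slack.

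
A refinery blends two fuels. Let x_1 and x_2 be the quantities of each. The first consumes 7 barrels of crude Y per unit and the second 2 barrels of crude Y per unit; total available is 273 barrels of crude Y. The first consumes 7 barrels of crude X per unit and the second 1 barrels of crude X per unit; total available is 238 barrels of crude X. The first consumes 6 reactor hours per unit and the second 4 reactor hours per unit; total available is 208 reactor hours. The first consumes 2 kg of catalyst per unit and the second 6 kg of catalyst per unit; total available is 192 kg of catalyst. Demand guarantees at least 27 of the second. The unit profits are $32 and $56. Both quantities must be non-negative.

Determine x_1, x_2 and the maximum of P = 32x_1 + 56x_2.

The optimum lies where 2x_1 + 6x_2 = 192 and x_2 = 27.
Solving simultaneously gives x_1 = 15, x_2 = 27.

x_1 = 15, x_2 = 27, maximum P = 1992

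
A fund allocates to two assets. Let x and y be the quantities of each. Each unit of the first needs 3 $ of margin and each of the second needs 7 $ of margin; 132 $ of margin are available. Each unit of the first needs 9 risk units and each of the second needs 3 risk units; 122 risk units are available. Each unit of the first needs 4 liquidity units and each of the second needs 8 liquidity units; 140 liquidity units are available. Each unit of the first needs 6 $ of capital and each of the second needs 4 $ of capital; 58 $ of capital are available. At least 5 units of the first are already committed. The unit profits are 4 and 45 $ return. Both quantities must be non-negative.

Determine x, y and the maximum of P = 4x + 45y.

x = 5, y = 7, maximum P = 335

Extreme points and P = 4x + 45y:
  (29/3, 0) → P = 116/3
  (5, 0) → P = 20
  (5, 7) → P = 335

The binding constraints are 6x + 4y = 58 and x = 5.
Solving simultaneously gives x = 5, y = 7.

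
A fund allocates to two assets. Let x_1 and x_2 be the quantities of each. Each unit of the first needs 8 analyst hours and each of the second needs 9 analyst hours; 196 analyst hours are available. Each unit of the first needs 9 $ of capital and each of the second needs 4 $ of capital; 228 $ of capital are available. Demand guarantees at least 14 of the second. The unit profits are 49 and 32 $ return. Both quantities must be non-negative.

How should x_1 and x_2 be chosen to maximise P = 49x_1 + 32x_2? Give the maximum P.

Vertices and P = 49x_1 + 32x_2:
  (0, 196/9) → P = 6272/9
  (0, 14) → P = 448
  (35/4, 14) → P = 3507/4

x_1 = 35/4, x_2 = 14, maximum P = 3507/4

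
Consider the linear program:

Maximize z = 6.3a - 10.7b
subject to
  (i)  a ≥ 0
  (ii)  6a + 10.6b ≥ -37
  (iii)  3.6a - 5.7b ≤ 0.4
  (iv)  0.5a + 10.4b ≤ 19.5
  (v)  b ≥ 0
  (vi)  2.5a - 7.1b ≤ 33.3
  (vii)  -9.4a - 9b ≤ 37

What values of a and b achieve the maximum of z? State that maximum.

a = 1/9, b = 0, maximum z = 7/10

Extreme points and z = 6.3a - 10.7b:
  (0, 15/8) → z = -321/16
  (0, 0) → z = 0
  (11531/4029, 7000/4029) → z = -22547/40290
  (1/9, 0) → z = 7/10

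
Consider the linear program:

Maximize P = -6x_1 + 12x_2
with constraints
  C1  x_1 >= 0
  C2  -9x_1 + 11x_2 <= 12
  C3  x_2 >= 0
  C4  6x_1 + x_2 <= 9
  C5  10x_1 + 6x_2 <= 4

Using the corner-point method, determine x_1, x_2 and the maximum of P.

x_1 = 0, x_2 = 2/3, maximum P = 8

Extreme points and P = -6x_1 + 12x_2:
  (0, 0) → P = 0
  (0, 2/3) → P = 8
  (2/5, 0) → P = -12/5

The binding constraints are x_1 = 0 and 10x_1 + 6x_2 = 4.
Solving simultaneously gives x_1 = 0, x_2 = 2/3.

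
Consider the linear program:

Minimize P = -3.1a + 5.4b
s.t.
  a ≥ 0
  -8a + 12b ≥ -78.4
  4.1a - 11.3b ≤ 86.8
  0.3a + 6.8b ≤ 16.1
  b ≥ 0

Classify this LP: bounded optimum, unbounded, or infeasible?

Feasible corners and P = -3.1a + 5.4b:
  (0, 161/68) → P = 4347/340
  (0, 0) → P = 0
  (9079/725, 1316/725) → P = -42077/1450
  (9.8, 0) → P = -30.38
The feasible region has finitely many vertices and no improving ray; the minimum is -30.38 at (9.8, 0).

bounded optimum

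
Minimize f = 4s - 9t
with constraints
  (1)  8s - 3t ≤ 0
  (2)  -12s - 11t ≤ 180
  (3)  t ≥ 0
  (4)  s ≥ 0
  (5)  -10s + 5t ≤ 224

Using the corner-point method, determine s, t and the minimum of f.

Feasible corners and f = 4s - 9t:
  (0, 0) → f = 0
  (336/5, 896/5) → f = -1344
  (0, 224/5) → f = -2016/5

s = 336/5, t = 896/5, minimum f = -1344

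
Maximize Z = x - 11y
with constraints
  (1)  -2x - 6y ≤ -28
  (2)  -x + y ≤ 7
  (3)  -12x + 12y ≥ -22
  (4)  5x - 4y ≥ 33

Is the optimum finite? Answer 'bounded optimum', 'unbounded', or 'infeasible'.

bounded optimum

Extreme points and Z = x - 11y:
  (61, 68) → Z = -687
  (77/3, 143/6) → Z = -473/2
The feasible region has finitely many vertices and no improving ray; the maximum is -473/2 at (77/3, 143/6).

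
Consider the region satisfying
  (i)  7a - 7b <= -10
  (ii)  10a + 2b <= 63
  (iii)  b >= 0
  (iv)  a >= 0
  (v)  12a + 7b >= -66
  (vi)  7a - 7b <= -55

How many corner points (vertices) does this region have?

3

Of the 14 pairwise boundary intersections, those satisfying every inequality are:
  (0, 63/2)
  (331/84, 991/84)
  (0, 55/7)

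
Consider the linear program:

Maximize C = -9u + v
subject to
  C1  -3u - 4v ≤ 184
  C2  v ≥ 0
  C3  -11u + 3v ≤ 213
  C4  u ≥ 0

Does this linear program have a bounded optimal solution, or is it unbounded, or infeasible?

Corner points and C = -9u + v:
  (0, 0) → C = 0
  (0, 71) → C = 71
The feasible region has finitely many vertices and no improving ray; the maximum is 71 at (0, 71).

bounded optimum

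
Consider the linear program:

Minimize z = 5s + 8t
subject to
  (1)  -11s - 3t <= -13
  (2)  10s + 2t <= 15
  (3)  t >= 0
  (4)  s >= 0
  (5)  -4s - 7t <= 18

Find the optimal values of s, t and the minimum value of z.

s = 13/11, t = 0, minimum z = 65/11

Vertices and z = 5s + 8t:
  (13/11, 0) → z = 65/11
  (0, 13/3) → z = 104/3
  (3/2, 0) → z = 15/2
  (0, 15/2) → z = 60

The binding constraints are -11s - 3t = -13 and t = 0.
Solving simultaneously gives s = 13/11, t = 0.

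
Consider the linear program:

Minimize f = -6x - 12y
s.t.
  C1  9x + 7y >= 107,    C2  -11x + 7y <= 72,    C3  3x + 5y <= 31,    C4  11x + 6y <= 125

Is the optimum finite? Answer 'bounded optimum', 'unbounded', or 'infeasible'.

infeasible

The boundaries 9x + 7y = 107 and -11x + 7y = 72 meet at (7/4, 365/28), but that point violates 3x + 5y ≤ 31. Every candidate vertex is excluded by some other constraint, so the feasible region is empty.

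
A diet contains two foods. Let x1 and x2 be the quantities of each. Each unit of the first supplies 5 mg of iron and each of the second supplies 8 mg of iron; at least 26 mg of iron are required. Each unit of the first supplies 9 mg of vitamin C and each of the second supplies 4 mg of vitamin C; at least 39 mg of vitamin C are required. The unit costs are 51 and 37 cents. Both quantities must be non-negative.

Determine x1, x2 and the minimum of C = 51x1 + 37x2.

x1 = 4, x2 = 3/4, minimum C = 927/4

Corner points and C = 51x1 + 37x2:
  (0, 39/4) → C = 1443/4
  (26/5, 0) → C = 1326/5
  (4, 3/4) → C = 927/4
The feasible region is unbounded (it extends along (0, 1), (1, 0)), but C strictly increases along every unbounded feasible direction, so there is no improving ray and the minimum is attained at a vertex.

At the optimal vertex, 5x1 + 8x2 = 26 and 9x1 + 4x2 = 39.
Solving simultaneously gives x1 = 4, x2 = 3/4.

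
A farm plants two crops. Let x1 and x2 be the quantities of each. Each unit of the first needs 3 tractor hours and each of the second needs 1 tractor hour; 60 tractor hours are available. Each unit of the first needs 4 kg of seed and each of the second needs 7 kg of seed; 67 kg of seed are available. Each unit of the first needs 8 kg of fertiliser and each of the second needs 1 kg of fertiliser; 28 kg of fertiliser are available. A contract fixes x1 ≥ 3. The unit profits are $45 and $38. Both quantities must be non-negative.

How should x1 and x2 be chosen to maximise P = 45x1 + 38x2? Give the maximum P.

x1 = 3, x2 = 4, maximum P = 287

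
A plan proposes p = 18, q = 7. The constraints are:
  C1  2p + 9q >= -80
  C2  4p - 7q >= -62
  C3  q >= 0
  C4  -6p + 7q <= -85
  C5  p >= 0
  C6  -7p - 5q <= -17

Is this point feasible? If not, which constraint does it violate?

not feasible — violates C4

Constraint C4: -6p + 7q = -59, which is not ≤ -85. All other constraints are satisfied.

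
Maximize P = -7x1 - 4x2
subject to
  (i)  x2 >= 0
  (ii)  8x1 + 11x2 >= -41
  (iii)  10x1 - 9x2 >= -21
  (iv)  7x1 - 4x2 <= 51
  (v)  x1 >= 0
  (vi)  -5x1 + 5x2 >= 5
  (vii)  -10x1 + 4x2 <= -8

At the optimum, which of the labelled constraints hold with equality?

(vi) and (vii)

Extreme points and P = -7x1 - 4x2:
  (543/23, 657/23) → P = -6429/23
  (78/25, 29/5) → P = -1126/25
  (55/3, 58/3) → P = -617/3
  (2, 3) → P = -26

The maximum is at (2, 3). Substituting into each constraint, equality holds for (vi) and (vii); the remaining constraints have slack.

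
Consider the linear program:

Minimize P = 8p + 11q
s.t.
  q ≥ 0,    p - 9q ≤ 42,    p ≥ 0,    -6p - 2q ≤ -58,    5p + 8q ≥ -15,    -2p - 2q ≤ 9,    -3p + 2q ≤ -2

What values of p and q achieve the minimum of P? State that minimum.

p = 29/3, q = 0, minimum P = 232/3

Feasible corners and P = 8p + 11q:
  (42, 0) → P = 336
  (29/3, 0) → P = 232/3
  (20/3, 9) → P = 457/3
The feasible region is unbounded (it extends along (2, 3), (9, 1)), but P strictly increases along every unbounded feasible direction, so there is no improving ray and the minimum is attained at a vertex.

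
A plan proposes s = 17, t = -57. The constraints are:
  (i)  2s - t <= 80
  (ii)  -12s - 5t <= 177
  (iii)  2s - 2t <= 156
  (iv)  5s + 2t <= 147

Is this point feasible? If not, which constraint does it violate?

not feasible — violates (i)

Constraint (i): 2s - t = 91, which is not ≤ 80. All other constraints are satisfied.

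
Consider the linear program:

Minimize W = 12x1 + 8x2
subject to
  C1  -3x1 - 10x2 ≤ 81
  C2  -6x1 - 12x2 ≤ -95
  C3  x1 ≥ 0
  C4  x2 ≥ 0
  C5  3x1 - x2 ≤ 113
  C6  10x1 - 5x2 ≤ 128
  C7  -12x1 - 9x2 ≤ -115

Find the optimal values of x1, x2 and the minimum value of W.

x1 = 0, x2 = 115/9, minimum W = 920/9

Feasible corners and W = 12x1 + 8x2:
  (2011/150, 91/75) → W = 12794/75
  (35/6, 5) → W = 110
  (0, 115/9) → W = 920/9
  (437/5, 746/5) → W = 11212/5
The feasible region is unbounded (it extends along (0, 1), (1, 3)), but W strictly increases along every unbounded feasible direction, so there is no improving ray and the minimum is attained at a vertex.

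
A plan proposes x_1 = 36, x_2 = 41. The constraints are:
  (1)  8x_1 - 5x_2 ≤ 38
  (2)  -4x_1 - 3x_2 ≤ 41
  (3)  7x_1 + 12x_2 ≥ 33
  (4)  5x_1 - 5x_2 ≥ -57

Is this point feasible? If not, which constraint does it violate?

Constraint (1): 8x_1 - 5x_2 = 83, which is not ≤ 38. All other constraints are satisfied.

not feasible — violates (1)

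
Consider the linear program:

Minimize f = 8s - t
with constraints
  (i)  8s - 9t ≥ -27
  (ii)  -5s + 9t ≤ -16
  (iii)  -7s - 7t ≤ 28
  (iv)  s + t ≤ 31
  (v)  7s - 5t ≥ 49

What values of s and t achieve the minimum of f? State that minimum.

Feasible corners and f = 8s - t:
  (295/14, 139/14) → f = 2221/14
  (19/2, 7/2) → f = 145/2
  (29/12, -77/12) → f = 103/4
The feasible region is unbounded (it extends along (1, -1)), but f strictly increases along every unbounded feasible direction, so there is no improving ray and the minimum is attained at a vertex.

s = 29/12, t = -77/12, minimum f = 103/4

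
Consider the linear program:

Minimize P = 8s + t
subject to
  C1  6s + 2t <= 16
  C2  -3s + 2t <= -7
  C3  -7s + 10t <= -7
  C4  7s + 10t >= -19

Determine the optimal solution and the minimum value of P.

s = 8/11, t = -53/22, minimum P = 75/22

Corner points and P = 8s + t:
  (23/9, 1/3) → P = 187/9
  (99/23, -113/23) → P = 679/23
  (8/11, -53/22) → P = 75/22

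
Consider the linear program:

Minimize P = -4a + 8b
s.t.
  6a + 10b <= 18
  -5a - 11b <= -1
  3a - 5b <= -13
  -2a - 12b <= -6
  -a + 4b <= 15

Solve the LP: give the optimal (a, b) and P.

a = -69/29, b = 34/29, minimum P = 548/29

The optimum lies where -5a - 11b = -1 and 3a - 5b = -13.
Solving simultaneously gives a = -69/29, b = 34/29.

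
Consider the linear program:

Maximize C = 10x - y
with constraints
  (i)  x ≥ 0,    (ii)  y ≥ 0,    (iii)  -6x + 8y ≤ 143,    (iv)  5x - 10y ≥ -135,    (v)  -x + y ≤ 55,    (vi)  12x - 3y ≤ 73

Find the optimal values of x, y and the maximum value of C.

Corner points and C = 10x - y:
  (0, 0) → C = 0
  (0, 27/2) → C = -27/2
  (73/12, 0) → C = 365/6
  (227/21, 397/21) → C = 1873/21

At the optimal vertex, 5x - 10y = -135 and 12x - 3y = 73.
Solving simultaneously gives x = 227/21, y = 397/21.

x = 227/21, y = 397/21, maximum C = 1873/21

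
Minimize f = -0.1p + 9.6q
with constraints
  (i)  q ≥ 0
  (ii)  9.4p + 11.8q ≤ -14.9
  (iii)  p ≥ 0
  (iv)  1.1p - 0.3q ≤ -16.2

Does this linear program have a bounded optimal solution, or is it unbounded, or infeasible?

The boundaries q = 0 and 1.1p - 0.3q = -16.2 meet at (-162/11, 0), but that point violates p ≥ 0. Every candidate vertex is excluded by some other constraint, so the feasible region is empty.

infeasible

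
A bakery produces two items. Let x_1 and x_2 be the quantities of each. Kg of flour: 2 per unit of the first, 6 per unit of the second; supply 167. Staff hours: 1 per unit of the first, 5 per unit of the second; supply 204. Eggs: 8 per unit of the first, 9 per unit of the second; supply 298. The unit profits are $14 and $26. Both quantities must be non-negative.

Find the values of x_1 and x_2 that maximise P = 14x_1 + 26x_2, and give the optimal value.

Vertices and P = 14x_1 + 26x_2:
  (0, 0) → P = 0
  (0, 167/6) → P = 2171/3
  (149/4, 0) → P = 1043/2
  (19/2, 74/3) → P = 2323/3

x_1 = 19/2, x_2 = 74/3, maximum P = 2323/3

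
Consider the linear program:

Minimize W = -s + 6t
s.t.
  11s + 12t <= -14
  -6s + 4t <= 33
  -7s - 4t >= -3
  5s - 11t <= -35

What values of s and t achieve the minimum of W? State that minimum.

s = -223/46, t = 45/46, minimum W = 493/46

At the optimal vertex, -6s + 4t = 33 and 5s - 11t = -35.
Solving simultaneously gives s = -223/46, t = 45/46.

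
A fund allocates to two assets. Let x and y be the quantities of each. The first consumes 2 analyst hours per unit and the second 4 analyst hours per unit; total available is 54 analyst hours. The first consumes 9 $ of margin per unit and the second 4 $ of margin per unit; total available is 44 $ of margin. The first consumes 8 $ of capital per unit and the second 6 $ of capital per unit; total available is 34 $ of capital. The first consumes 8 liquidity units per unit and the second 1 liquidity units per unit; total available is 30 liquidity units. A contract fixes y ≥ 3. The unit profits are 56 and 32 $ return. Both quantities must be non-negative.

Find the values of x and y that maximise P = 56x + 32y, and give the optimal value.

Vertices and P = 56x + 32y:
  (0, 17/3) → P = 544/3
  (0, 3) → P = 96
  (2, 3) → P = 208

The binding constraints are 8x + 6y = 34 and y = 3.
Solving simultaneously gives x = 2, y = 3.

x = 2, y = 3, maximum P = 208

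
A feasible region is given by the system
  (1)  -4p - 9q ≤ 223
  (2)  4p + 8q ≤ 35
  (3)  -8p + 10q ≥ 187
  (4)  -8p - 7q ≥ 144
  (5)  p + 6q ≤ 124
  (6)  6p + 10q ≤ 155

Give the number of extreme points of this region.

Of the 15 pairwise boundary intersections, those satisfying every inequality are:
  (-559/16, -37/4)
  (-818/5, 719/15)
  (-1397/36, 214/9)
  (-391/8, 461/16)
  (-2749/136, 43/17)

5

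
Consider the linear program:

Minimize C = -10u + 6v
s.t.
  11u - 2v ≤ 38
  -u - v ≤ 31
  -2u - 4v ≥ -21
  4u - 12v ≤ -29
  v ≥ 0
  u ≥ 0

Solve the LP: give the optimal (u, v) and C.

u = 17/5, v = 71/20, minimum C = -127/10

Corner points and C = -10u + 6v:
  (17/5, 71/20) → C = -127/10
  (0, 21/4) → C = 63/2
  (0, 29/12) → C = 29/2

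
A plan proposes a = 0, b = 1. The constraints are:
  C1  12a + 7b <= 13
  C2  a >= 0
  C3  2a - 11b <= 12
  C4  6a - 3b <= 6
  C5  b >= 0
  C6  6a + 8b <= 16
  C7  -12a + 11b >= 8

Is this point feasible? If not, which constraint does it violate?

feasible

C1: 7 ≤ 13 ✓
C2: 0 ≥ 0 ✓
C3: -11 ≤ 12 ✓
C4: -3 ≤ 6 ✓
C5: 1 ≥ 0 ✓
C6: 8 ≤ 16 ✓
C7: 11 ≥ 8 ✓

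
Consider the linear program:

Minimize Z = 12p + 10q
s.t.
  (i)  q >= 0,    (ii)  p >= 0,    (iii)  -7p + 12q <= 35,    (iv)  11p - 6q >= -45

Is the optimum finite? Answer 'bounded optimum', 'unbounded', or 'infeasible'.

bounded optimum

Corner points and Z = 12p + 10q:
  (0, 0) → Z = 0
  (0, 35/12) → Z = 175/6
The feasible region has finitely many vertices and no improving ray; the minimum is 0 at (0, 0).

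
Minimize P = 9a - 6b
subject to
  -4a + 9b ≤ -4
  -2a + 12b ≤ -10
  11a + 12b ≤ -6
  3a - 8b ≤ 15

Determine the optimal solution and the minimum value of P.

a = -103/5, b = -48/5, minimum P = -639/5

Extreme points and P = 9a - 6b:
  (-7/5, -16/15) → P = -31/5
  (-103/5, -48/5) → P = -639/5
  (4/13, -61/78) → P = 97/13
  (33/31, -183/124) → P = 1143/62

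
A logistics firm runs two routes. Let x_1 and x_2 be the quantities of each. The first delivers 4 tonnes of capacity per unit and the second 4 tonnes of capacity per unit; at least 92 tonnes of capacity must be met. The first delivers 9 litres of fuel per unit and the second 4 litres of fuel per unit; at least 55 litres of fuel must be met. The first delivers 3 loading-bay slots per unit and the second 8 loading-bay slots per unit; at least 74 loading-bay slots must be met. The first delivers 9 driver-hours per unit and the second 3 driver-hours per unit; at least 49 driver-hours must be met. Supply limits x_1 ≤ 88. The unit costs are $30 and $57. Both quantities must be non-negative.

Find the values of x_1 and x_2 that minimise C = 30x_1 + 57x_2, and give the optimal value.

The feasible region is unbounded (it extends along (0, 1)), but C strictly increases along every unbounded feasible direction, so there is no improving ray and the minimum is attained at a vertex.

The optimum lies where 4x_1 + 4x_2 = 92 and 3x_1 + 8x_2 = 74.
Solving simultaneously gives x_1 = 22, x_2 = 1.

x_1 = 22, x_2 = 1, minimum C = 717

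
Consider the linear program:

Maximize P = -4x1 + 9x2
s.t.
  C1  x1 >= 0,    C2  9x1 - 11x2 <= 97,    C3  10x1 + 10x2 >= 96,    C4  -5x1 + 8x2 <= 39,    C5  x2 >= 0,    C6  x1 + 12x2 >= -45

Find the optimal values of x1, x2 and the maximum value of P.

Vertices and P = -4x1 + 9x2:
  (1205/17, 836/17) → P = 2704/17
  (97/9, 0) → P = -388/9
  (189/65, 87/13) → P = 243/5
  (48/5, 0) → P = -192/5

At the optimal vertex, 9x1 - 11x2 = 97 and -5x1 + 8x2 = 39.
Solving simultaneously gives x1 = 1205/17, x2 = 836/17.

x1 = 1205/17, x2 = 836/17, maximum P = 2704/17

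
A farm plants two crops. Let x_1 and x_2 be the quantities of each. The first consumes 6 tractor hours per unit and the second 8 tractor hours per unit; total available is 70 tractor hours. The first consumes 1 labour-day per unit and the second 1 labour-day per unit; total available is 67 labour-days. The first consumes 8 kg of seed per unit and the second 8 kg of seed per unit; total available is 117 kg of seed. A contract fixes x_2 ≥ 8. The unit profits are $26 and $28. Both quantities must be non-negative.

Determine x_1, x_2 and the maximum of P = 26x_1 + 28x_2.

Corner points and P = 26x_1 + 28x_2:
  (0, 35/4) → P = 245
  (0, 8) → P = 224
  (1, 8) → P = 250

At the optimal vertex, 6x_1 + 8x_2 = 70 and x_2 = 8.
Solving simultaneously gives x_1 = 1, x_2 = 8.

x_1 = 1, x_2 = 8, maximum P = 250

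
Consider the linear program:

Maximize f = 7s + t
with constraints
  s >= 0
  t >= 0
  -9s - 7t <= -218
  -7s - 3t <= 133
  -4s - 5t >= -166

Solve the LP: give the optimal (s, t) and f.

Extreme points and f = 7s + t:
  (0, 218/7) → f = 218/7
  (0, 166/5) → f = 166/5
  (218/9, 0) → f = 1526/9
  (83/2, 0) → f = 581/2

The optimum lies where t = 0 and -4s - 5t = -166.
Solving simultaneously gives s = 83/2, t = 0.

s = 83/2, t = 0, maximum f = 581/2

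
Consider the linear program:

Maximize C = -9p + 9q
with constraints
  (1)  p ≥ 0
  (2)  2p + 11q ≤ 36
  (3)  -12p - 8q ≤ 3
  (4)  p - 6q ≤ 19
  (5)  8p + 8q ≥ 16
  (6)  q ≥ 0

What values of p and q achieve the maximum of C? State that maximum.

p = 0, q = 36/11, maximum C = 324/11

Corner points and C = -9p + 9q:
  (0, 36/11) → C = 324/11
  (0, 2) → C = 18
  (18, 0) → C = -162
  (2, 0) → C = -18

At the optimal vertex, p = 0 and 2p + 11q = 36.
Solving simultaneously gives p = 0, q = 36/11.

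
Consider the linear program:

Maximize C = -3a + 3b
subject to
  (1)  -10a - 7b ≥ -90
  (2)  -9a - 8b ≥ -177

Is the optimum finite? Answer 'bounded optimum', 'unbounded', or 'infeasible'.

unbounded

From the feasible point (-519/17, 960/17), moving in the direction (-8, 9) keeps every constraint satisfied while C increases without bound.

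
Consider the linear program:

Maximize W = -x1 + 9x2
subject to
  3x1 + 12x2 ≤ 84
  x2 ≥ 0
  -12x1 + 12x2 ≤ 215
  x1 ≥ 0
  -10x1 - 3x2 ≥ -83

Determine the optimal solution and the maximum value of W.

Corner points and W = -x1 + 9x2:
  (0, 7) → W = 63
  (248/37, 197/37) → W = 1525/37
  (0, 0) → W = 0
  (83/10, 0) → W = -83/10

At the optimal vertex, 3x1 + 12x2 = 84 and x1 = 0.
Solving simultaneously gives x1 = 0, x2 = 7.

x1 = 0, x2 = 7, maximum W = 63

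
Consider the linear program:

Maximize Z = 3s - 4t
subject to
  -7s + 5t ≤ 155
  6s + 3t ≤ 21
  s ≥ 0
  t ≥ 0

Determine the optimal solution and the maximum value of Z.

s = 7/2, t = 0, maximum Z = 21/2

Extreme points and Z = 3s - 4t:
  (0, 7) → Z = -28
  (7/2, 0) → Z = 21/2
  (0, 0) → Z = 0

The optimum lies where 6s + 3t = 21 and t = 0.
Solving simultaneously gives s = 7/2, t = 0.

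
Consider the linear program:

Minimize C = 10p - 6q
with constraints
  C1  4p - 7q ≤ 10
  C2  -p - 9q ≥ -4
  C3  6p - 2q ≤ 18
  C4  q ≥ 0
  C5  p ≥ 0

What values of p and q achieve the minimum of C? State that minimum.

Vertices and C = 10p - 6q:
  (118/43, 6/43) → C = 1144/43
  (5/2, 0) → C = 25
  (0, 4/9) → C = -8/3
  (0, 0) → C = 0

p = 0, q = 4/9, minimum C = -8/3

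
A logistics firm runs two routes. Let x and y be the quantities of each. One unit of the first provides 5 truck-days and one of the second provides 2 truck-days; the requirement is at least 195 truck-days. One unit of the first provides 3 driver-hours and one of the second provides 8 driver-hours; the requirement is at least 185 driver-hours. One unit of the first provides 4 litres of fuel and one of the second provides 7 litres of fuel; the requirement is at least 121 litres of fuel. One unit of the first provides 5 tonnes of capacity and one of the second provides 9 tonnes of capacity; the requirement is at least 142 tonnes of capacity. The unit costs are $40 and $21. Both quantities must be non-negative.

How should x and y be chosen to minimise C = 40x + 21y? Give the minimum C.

Feasible corners and C = 40x + 21y:
  (0, 195/2) → C = 4095/2
  (185/3, 0) → C = 7400/3
  (35, 10) → C = 1610
The feasible region is unbounded (it extends along (0, 1), (1, 0)), but C strictly increases along every unbounded feasible direction, so there is no improving ray and the minimum is attained at a vertex.

The optimum lies where 5x + 2y = 195 and 3x + 8y = 185.
Solving simultaneously gives x = 35, y = 10.

x = 35, y = 10, minimum C = 1610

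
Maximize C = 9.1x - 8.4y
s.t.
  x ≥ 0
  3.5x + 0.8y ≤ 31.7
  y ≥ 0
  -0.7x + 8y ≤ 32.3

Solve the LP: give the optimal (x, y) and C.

x = 317/35, y = 0, maximum C = 4121/50

Corner points and C = 9.1x - 8.4y:
  (0, 0) → C = 0
  (0, 323/80) → C = -6783/200
  (317/35, 0) → C = 4121/50
  (949/119, 161/34) → C = 1115/34

The optimum lies where 3.5x + 0.8y = 31.7 and y = 0.
Solving simultaneously gives x = 317/35, y = 0.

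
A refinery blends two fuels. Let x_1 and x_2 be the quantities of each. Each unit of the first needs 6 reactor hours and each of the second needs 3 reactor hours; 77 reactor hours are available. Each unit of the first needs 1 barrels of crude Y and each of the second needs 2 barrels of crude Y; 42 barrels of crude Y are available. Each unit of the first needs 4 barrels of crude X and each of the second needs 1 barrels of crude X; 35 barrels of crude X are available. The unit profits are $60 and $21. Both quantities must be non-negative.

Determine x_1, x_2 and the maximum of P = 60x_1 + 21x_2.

x_1 = 14/3, x_2 = 49/3, maximum P = 623

Feasible corners and P = 60x_1 + 21x_2:
  (0, 0) → P = 0
  (0, 21) → P = 441
  (35/4, 0) → P = 525
  (28/9, 175/9) → P = 595
  (14/3, 49/3) → P = 623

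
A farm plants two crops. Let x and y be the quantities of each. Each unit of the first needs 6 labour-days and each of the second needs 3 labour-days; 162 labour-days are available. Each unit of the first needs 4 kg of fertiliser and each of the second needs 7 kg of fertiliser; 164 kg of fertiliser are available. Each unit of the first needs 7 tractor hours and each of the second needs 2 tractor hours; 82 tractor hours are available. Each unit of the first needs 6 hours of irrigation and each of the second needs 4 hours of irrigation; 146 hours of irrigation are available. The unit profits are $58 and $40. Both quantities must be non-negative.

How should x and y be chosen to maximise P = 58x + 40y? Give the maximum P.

x = 6, y = 20, maximum P = 1148

Vertices and P = 58x + 40y:
  (0, 0) → P = 0
  (0, 164/7) → P = 6560/7
  (82/7, 0) → P = 4756/7
  (6, 20) → P = 1148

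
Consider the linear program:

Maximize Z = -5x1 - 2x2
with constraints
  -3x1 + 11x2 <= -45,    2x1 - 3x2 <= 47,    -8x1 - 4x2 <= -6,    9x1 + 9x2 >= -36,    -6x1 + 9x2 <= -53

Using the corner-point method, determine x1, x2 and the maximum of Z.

x1 = 133/48, x2 = -97/24, maximum Z = -277/48

Corner points and Z = -5x1 - 2x2:
  (382/13, 51/13) → Z = -2012/13
  (178/39, -37/13) → Z = -668/39
  (7, -11) → Z = -13
  (11/2, -19/2) → Z = -17/2
  (133/48, -97/24) → Z = -277/48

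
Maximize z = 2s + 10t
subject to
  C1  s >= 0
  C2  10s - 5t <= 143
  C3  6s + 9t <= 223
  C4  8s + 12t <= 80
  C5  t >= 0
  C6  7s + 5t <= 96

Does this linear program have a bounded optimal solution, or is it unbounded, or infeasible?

bounded optimum

Feasible corners and z = 2s + 10t:
  (0, 20/3) → z = 200/3
  (0, 0) → z = 0
  (10, 0) → z = 20
The feasible region has finitely many vertices and no improving ray; the maximum is 200/3 at (0, 20/3).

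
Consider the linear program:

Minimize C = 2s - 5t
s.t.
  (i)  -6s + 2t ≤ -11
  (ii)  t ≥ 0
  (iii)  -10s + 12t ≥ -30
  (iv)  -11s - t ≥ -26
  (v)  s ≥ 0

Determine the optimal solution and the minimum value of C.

s = 9/4, t = 5/4, minimum C = -7/4

Extreme points and C = 2s - 5t:
  (11/6, 0) → C = 11/3
  (9/4, 5/4) → C = -7/4
  (26/11, 0) → C = 52/11

The optimum lies where -6s + 2t = -11 and -11s - t = -26.
Solving simultaneously gives s = 9/4, t = 5/4.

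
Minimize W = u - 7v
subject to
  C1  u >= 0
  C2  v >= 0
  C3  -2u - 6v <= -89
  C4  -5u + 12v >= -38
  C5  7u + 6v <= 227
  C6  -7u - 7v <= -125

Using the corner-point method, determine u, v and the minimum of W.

u = 0, v = 227/6, minimum W = -1589/6

Extreme points and W = u - 7v:
  (0, 227/6) → W = -1589/6
  (0, 125/7) → W = -125
  (24, 41/6) → W = -143/6
  (127/28, 373/28) → W = -621/7
  (492/19, 869/114) → W = -3131/114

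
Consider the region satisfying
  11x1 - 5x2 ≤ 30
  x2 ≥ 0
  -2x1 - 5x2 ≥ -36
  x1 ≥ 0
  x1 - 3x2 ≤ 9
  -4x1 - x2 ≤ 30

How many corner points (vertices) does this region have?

4

Of the 15 pairwise boundary intersections, those satisfying every inequality are:
  (30/11, 0)
  (66/13, 336/65)
  (0, 0)
  (0, 36/5)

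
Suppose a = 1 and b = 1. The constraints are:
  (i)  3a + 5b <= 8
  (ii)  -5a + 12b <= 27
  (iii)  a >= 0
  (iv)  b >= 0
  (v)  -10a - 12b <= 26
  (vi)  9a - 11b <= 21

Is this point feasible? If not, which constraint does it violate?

(i): 8 ≤ 8 ✓
(ii): 7 ≤ 27 ✓
(iii): 1 ≥ 0 ✓
(iv): 1 ≥ 0 ✓
(v): -22 ≤ 26 ✓
(vi): -2 ≤ 21 ✓

feasible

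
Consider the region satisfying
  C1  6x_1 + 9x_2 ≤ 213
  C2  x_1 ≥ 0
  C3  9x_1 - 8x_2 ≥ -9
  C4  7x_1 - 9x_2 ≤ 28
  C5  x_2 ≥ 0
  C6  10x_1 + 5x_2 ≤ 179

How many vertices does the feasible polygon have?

5

Of the 15 pairwise boundary intersections, those satisfying every inequality are:
  (0, 9/8)
  (0, 0)
  (1387/125, 1701/125)
  (4, 0)
  (1751/125, 973/125)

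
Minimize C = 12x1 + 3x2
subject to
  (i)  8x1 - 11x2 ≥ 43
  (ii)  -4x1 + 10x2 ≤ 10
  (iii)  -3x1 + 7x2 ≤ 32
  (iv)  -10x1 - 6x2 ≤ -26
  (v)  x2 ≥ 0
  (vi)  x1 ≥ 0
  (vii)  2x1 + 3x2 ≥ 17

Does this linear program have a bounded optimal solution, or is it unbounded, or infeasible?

Corner points and C = 12x1 + 3x2:
  (15, 7) → C = 201
  (158/23, 25/23) → C = 1971/23
  (17/2, 0) → C = 102
The feasible region has finitely many vertices and no improving ray; the minimum is 1971/23 at (158/23, 25/23).

bounded optimum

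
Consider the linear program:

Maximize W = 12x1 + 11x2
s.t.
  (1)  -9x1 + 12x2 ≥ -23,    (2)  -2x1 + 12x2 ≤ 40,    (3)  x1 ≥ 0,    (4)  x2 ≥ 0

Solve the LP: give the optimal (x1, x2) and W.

x1 = 9, x2 = 29/6, maximum W = 967/6

Corner points and W = 12x1 + 11x2:
  (9, 29/6) → W = 967/6
  (23/9, 0) → W = 92/3
  (0, 10/3) → W = 110/3
  (0, 0) → W = 0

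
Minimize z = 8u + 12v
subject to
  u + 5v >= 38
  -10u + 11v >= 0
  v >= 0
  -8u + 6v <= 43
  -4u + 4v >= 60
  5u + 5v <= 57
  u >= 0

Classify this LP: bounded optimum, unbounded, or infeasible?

infeasible

The boundaries u + 5v = 38 and -8u + 6v = 43 meet at (13/46, 347/46), but that point violates -4u + 4v ≥ 60. Every candidate vertex is excluded by some other constraint, so the feasible region is empty.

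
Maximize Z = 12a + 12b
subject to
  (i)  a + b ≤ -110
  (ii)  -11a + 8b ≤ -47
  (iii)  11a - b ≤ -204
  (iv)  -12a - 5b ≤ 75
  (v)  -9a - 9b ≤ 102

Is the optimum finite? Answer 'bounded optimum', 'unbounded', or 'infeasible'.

Constraints a + b ≤ -110 and -9a - 9b ≤ 102 have parallel boundaries but demand opposite sides — no point can satisfy both, so the region is empty.

infeasible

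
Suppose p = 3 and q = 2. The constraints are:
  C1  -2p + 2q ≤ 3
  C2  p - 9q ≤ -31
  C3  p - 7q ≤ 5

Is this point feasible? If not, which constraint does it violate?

not feasible — violates C2

Constraint C2: p - 9q = -15, which is not ≤ -31. All other constraints are satisfied.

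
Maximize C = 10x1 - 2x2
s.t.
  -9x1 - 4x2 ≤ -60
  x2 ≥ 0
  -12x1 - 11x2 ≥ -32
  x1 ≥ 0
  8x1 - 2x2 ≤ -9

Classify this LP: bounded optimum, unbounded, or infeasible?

The boundaries -9x1 - 4x2 = -60 and x1 = 0 meet at (0, 15), but that point violates -12x1 - 11x2 ≥ -32. Every candidate vertex is excluded by some other constraint, so the feasible region is empty.

infeasible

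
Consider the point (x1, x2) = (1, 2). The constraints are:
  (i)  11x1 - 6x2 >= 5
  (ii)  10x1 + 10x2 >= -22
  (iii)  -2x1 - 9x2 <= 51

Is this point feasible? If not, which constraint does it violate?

Constraint (i): 11x1 - 6x2 = -1, which is not ≥ 5. All other constraints are satisfied.

not feasible — violates (i)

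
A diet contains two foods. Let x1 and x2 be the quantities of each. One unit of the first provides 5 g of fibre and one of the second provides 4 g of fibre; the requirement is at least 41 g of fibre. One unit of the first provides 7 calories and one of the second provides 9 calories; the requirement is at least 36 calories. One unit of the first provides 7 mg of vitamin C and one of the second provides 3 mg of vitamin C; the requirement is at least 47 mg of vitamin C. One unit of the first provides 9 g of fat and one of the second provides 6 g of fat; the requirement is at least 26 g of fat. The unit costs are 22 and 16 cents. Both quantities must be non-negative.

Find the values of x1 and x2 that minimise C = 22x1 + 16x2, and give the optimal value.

Vertices and C = 22x1 + 16x2:
  (0, 47/3) → C = 752/3
  (41/5, 0) → C = 902/5
  (5, 4) → C = 174
The feasible region is unbounded (it extends along (0, 1), (1, 0)), but C strictly increases along every unbounded feasible direction, so there is no improving ray and the minimum is attained at a vertex.

At the optimal vertex, 5x1 + 4x2 = 41 and 7x1 + 3x2 = 47.
Solving simultaneously gives x1 = 5, x2 = 4.

x1 = 5, x2 = 4, minimum C = 174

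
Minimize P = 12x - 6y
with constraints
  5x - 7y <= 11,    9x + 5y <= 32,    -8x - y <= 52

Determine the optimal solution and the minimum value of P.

x = -292/31, y = 724/31, minimum P = -7848/31

Corner points and P = 12x - 6y:
  (279/88, 61/88) → P = 1491/44
  (-353/61, -348/61) → P = -2148/61
  (-292/31, 724/31) → P = -7848/31

The optimum lies where 9x + 5y = 32 and -8x - y = 52.
Solving simultaneously gives x = -292/31, y = 724/31.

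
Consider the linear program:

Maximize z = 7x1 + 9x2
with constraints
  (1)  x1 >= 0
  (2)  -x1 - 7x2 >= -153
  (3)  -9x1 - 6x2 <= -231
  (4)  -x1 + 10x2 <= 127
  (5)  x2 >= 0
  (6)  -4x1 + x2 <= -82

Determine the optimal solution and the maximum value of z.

Corner points and z = 7x1 + 9x2:
  (641/17, 280/17) → z = 7007/17
  (153, 0) → z = 1071
  (77/3, 0) → z = 539/3
  (241/11, 62/11) → z = 2245/11
  (947/39, 590/39) → z = 11939/39

The binding constraints are -x1 - 7x2 = -153 and x2 = 0.
Solving simultaneously gives x1 = 153, x2 = 0.

x1 = 153, x2 = 0, maximum z = 1071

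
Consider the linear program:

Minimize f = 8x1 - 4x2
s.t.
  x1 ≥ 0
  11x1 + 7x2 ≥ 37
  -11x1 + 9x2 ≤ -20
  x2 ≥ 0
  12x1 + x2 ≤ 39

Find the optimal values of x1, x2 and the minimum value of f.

x1 = 43/16, x2 = 17/16, minimum f = 69/4

Extreme points and f = 8x1 - 4x2:
  (43/16, 17/16) → f = 69/4
  (236/73, 15/73) → f = 1828/73
  (53/17, 27/17) → f = 316/17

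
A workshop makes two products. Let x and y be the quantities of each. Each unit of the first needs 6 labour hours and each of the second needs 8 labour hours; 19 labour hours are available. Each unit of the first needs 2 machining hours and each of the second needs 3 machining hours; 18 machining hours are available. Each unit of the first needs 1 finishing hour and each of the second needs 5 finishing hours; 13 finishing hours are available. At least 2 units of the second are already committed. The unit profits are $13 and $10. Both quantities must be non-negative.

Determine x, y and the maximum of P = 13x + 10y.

Corner points and P = 13x + 10y:
  (0, 19/8) → P = 95/4
  (0, 2) → P = 20
  (1/2, 2) → P = 53/2

The optimum lies where 6x + 8y = 19 and y = 2.
Solving simultaneously gives x = 1/2, y = 2.

x = 1/2, y = 2, maximum P = 53/2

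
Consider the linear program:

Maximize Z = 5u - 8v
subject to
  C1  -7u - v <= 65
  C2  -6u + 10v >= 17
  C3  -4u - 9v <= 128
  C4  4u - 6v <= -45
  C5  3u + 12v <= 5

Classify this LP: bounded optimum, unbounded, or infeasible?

Extreme points and Z = 5u - 8v:
  (-435/46, 55/46) → Z = -2615/46
  (-785/81, 230/81) → Z = -5765/81
  (-85/11, 155/66) → Z = -1895/33
The feasible region has finitely many vertices and no improving ray; the maximum is -2615/46 at (-435/46, 55/46).

bounded optimum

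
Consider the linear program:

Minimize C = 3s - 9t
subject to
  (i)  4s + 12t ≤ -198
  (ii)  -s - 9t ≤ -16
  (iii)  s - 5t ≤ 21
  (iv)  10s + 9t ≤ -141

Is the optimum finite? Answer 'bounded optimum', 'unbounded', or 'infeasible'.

From the feasible point (-329/4, 131/12), moving in the direction (-12, 4) keeps every constraint satisfied while C decreases without bound.

unbounded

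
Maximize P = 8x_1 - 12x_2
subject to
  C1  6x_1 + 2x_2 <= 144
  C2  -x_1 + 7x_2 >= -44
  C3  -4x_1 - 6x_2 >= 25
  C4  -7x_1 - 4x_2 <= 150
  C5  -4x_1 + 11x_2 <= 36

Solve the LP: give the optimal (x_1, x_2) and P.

x_1 = 89/34, x_2 = -201/34, maximum P = 1562/17

Vertices and P = 8x_1 - 12x_2:
  (89/34, -201/34) → P = 1562/17
  (-874/53, -458/53) → P = -1496/53
  (-491/68, 11/17) → P = -1114/17
  (-598/31, -116/31) → P = -3392/31

The binding constraints are -x_1 + 7x_2 = -44 and -4x_1 - 6x_2 = 25.
Solving simultaneously gives x_1 = 89/34, x_2 = -201/34.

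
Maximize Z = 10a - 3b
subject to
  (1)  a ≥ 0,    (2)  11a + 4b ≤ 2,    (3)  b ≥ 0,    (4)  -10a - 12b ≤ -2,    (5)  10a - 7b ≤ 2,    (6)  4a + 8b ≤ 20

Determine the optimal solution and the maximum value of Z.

a = 4/23, b = 1/46, maximum Z = 77/46

Vertices and Z = 10a - 3b:
  (0, 1/2) → Z = -3/2
  (0, 1/6) → Z = -1/2
  (4/23, 1/46) → Z = 77/46

The binding constraints are 11a + 4b = 2 and -10a - 12b = -2.
Solving simultaneously gives a = 4/23, b = 1/46.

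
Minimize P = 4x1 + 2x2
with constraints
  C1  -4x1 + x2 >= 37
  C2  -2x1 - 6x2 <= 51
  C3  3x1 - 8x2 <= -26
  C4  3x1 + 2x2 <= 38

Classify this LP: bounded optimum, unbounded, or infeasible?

unbounded

From the feasible point (-270/29, -7/29), moving in the direction (-2, 3) keeps every constraint satisfied while P decreases without bound.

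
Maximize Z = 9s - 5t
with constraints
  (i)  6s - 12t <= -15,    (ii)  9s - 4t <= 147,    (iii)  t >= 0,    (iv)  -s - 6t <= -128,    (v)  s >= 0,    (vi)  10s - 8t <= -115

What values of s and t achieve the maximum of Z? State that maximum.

s = 409/8, t = 2505/32, maximum Z = 2199/32

Feasible corners and Z = 9s - 5t:
  (409/8, 2505/32) → Z = 2199/32
  (0, 64/3) → Z = -320/3
  (167/34, 1395/68) → Z = -3969/68
The feasible region is unbounded (it extends along (0, 1), (4, 9)), but Z strictly decreases along every unbounded feasible direction, so there is no improving ray and the maximum is attained at a vertex.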